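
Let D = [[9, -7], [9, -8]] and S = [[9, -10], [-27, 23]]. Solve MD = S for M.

D is on the right of M, so right-multiply by D⁻¹: M = SD⁻¹.
D has determinant -9; D⁻¹ = [[8/9, -7/9], [1, -1]].
M = SD⁻¹ = [[9, -10], [-27, 23]] · [[8/9, -7/9], [1, -1]] = [[-2, 3], [-1, -2]].

M = [[-2, 3], [-1, -2]]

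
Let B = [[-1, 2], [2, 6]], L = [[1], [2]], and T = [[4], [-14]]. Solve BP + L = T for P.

BP = T − L = [[3], [-16]].
B is on the left of P, so left-multiply by B⁻¹: P = B⁻¹(T − L).
B has determinant -10; B⁻¹ = [[-3/5, 1/5], [1/5, 1/10]].
P = B⁻¹(T − L) = [[-5], [-1]].

P = [[-5], [-1]]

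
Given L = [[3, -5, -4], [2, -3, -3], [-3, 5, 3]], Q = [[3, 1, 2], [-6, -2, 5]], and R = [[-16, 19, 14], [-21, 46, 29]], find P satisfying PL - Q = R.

P = [[2, -5, 3], [-4, -3, 3]]

PL = R + Q = [[-13, 20, 16], [-27, 44, 34]].
Since L sits to the right of P, P = (R + Q)L⁻¹.
det L = -1, so L⁻¹ = [[-6, 5, -3], [-3, 3, -1], [-1, 0, -1]].
P = (R + Q)L⁻¹ = [[2, -5, 3], [-4, -3, 3]].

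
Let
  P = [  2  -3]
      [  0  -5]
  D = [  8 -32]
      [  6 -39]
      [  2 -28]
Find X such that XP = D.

X = [[4, 4], [3, 6], [1, 5]]

Right-multiplying both sides by P⁻¹ gives X = DP⁻¹.
det P = -10; the adjugate gives P⁻¹ = [[1/2, -3/10], [0, -1/5]].
X = DP⁻¹ = [[8, -32], [6, -39], [2, -28]] · [[1/2, -3/10], [0, -1/5]] = [[4, 4], [3, 6], [1, 5]].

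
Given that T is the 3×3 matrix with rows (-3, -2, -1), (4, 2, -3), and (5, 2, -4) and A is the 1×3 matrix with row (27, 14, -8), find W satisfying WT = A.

W = [[-4, 0, 3]]

Since T sits to the right of W, W = AT⁻¹.
det T = 6; the adjugate gives T⁻¹ = [[-1/3, -5/3, 4/3], [1/6, 17/6, -13/6], [-1/3, -2/3, 1/3]].
W = AT⁻¹ = [[27, 14, -8]] · [[-1/3, -5/3, 4/3], [1/6, 17/6, -13/6], [-1/3, -2/3, 1/3]] = [[-4, 0, 3]].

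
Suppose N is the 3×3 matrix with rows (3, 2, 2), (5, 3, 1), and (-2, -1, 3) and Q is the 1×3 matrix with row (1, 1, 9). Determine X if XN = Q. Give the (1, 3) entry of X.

3

N is on the right of X, so right-multiply by N⁻¹: X = QN⁻¹.
det N = -2, so N⁻¹ = [[-5, 4, 2], [17/2, -13/2, -7/2], [-1/2, 1/2, 1/2]].
X = QN⁻¹ = [[1, 1, 9]] · [[-5, 4, 2], [17/2, -13/2, -7/2], [-1/2, 1/2, 1/2]] = [[-1, 2, 3]].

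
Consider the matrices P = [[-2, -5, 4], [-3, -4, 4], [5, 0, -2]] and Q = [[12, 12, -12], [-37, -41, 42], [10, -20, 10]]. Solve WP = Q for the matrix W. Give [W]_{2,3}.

P is on the right of W, so right-multiply by P⁻¹: W = QP⁻¹.
det P = -6, so P⁻¹ = [[-4/3, 5/3, 2/3], [-7/3, 8/3, 2/3], [-10/3, 25/6, 7/6]].
W = QP⁻¹ = [[12, 12, -12], [-37, -41, 42], [10, -20, 10]] · [[-4/3, 5/3, 2/3], [-7/3, 8/3, 2/3], [-10/3, 25/6, 7/6]] = [[-4, 2, 2], [5, 4, -3], [0, 5, 5]].

-3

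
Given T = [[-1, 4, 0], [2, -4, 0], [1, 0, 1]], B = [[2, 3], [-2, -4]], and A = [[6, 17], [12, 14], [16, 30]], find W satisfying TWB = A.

W = [[5, -4], [0, -3], [-3, -2]]

Left-multiply by T⁻¹ and right-multiply by B⁻¹: W = T⁻¹AB⁻¹.
T has determinant -4; T⁻¹ = [[1, 1, 0], [1/2, 1/4, 0], [-1, -1, 1]].
det B = -2; the adjugate gives B⁻¹ = [[2, 3/2], [-1, -1]].
T⁻¹A = [[18, 31], [6, 12], [-2, -1]].
W = (T⁻¹A)B⁻¹ = [[5, -4], [0, -3], [-3, -2]].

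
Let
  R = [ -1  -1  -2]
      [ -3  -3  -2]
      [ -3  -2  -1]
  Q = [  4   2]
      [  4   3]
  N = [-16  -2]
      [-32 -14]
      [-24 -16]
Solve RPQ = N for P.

P = R⁻¹NQ⁻¹ (apply R⁻¹ on the left and Q⁻¹ on the right).
det R = 4, so R⁻¹ = [[-1/4, 3/4, -1], [3/4, -5/4, 1], [-3/4, 1/4, 0]].
det Q = 4, so Q⁻¹ = [[3/4, -1/2], [-1, 1]].
R⁻¹N = [[4, 6], [4, 0], [4, -2]].
P = (R⁻¹N)Q⁻¹ = [[-3, 4], [3, -2], [5, -4]].

P = [[-3, 4], [3, -2], [5, -4]]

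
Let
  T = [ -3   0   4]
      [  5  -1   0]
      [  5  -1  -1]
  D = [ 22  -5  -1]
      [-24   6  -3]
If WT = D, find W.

T is on the right of W, so right-multiply by T⁻¹: W = DT⁻¹.
T has determinant -3; T⁻¹ = [[-1/3, 4/3, -4/3], [-5/3, 17/3, -20/3], [0, 1, -1]].
W = DT⁻¹ = [[22, -5, -1], [-24, 6, -3]] · [[-1/3, 4/3, -4/3], [-5/3, 17/3, -20/3], [0, 1, -1]] = [[1, 0, 5], [-2, -1, -5]].

W = [[1, 0, 5], [-2, -1, -5]]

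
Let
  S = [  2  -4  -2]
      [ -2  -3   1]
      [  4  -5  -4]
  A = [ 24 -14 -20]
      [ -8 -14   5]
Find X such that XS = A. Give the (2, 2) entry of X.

3

Since S sits to the right of X, X = AS⁻¹.
det S = 6; the adjugate gives S⁻¹ = [[17/6, -1, -5/3], [-2/3, 0, 1/3], [11/3, -1, -7/3]].
X = AS⁻¹ = [[24, -14, -20], [-8, -14, 5]] · [[17/6, -1, -5/3], [-2/3, 0, 1/3], [11/3, -1, -7/3]] = [[4, -4, 2], [5, 3, -3]].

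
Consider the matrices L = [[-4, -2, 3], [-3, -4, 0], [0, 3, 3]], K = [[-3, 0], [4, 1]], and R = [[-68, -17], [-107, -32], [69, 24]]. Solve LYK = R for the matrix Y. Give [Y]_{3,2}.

Left-multiply by L⁻¹ and right-multiply by K⁻¹: Y = L⁻¹RK⁻¹.
L has determinant 3; L⁻¹ = [[-4, 5, 4], [3, -4, -3], [-3, 4, 10/3]].
det K = -3; the adjugate gives K⁻¹ = [[-1/3, 0], [4/3, 1]].
L⁻¹R = [[13, 4], [17, 5], [6, 3]].
Y = (L⁻¹R)K⁻¹ = [[1, 4], [1, 5], [2, 3]].

3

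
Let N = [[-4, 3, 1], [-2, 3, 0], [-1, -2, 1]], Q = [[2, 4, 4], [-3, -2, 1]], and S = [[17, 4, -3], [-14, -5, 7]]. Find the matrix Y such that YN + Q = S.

Y = [[-4, 2, -3], [3, -2, 3]]

YN = S − Q = [[15, 0, -7], [-11, -3, 6]].
Right-multiplying both sides by N⁻¹ gives Y = (S − Q)N⁻¹.
N has determinant 1; N⁻¹ = [[3, -5, -3], [2, -3, -2], [7, -11, -6]].
Y = (S − Q)N⁻¹ = [[-4, 2, -3], [3, -2, 3]].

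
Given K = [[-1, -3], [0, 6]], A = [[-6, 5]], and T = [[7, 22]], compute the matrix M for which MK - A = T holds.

M = [[-1, 4]]

MK = T + A = [[1, 27]].
K is on the right of M, so right-multiply by K⁻¹: M = (T + A)K⁻¹.
det K = -6, so K⁻¹ = [[-1, -1/2], [0, 1/6]].
M = (T + A)K⁻¹ = [[-1, 4]].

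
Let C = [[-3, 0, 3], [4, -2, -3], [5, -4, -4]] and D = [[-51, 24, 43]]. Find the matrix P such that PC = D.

P = [[5, -4, -4]]

Right-multiplying both sides by C⁻¹ gives P = DC⁻¹.
det C = -6, so C⁻¹ = [[2/3, 2, -1], [-1/6, 1/2, -1/2], [1, 2, -1]].
P = DC⁻¹ = [[-51, 24, 43]] · [[2/3, 2, -1], [-1/6, 1/2, -1/2], [1, 2, -1]] = [[5, -4, -4]].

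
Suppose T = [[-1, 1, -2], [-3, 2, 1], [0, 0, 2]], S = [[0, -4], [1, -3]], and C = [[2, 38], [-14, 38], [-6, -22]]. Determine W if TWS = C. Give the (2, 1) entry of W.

Isolating W: multiply by T⁻¹ from the left and S⁻¹ from the right, so W = T⁻¹CS⁻¹.
det T = 2; the adjugate gives T⁻¹ = [[2, -1, 5/2], [3, -1, 7/2], [0, 0, 1/2]].
S has determinant 4; S⁻¹ = [[-3/4, 1], [-1/4, 0]].
T⁻¹C = [[3, -17], [-1, -1], [-3, -11]].
W = (T⁻¹C)S⁻¹ = [[2, 3], [1, -1], [5, -3]].

1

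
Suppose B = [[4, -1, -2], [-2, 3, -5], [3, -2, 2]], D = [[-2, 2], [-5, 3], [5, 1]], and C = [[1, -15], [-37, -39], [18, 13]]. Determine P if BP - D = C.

P = [[1, -2], [-5, -5], [5, 5]]

BP = C + D = [[-1, -13], [-42, -36], [23, 14]].
B is on the left of P, so left-multiply by B⁻¹: P = B⁻¹(C + D).
det B = 5, so B⁻¹ = [[-4/5, 6/5, 11/5], [-11/5, 14/5, 24/5], [-1, 1, 2]].
P = B⁻¹(C + D) = [[1, -2], [-5, -5], [5, 5]].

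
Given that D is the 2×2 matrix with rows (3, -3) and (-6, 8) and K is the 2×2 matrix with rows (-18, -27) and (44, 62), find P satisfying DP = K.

P = [[-2, -5], [4, 4]]

D is on the left of P, so left-multiply by D⁻¹: P = D⁻¹K.
det D = 6, so D⁻¹ = [[4/3, 1/2], [1, 1/2]].
P = D⁻¹K = [[4/3, 1/2], [1, 1/2]] · [[-18, -27], [44, 62]] = [[-2, -5], [4, 4]].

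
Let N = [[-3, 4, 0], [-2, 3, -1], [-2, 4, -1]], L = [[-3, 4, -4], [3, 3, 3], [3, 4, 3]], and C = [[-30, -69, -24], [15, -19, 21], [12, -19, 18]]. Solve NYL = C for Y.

Y = [[2, 1, 3], [0, -4, 3], [2, -5, -5]]

Y = N⁻¹CL⁻¹ (apply N⁻¹ on the left and L⁻¹ on the right).
det N = -3, so N⁻¹ = [[-1/3, -4/3, 4/3], [0, -1, 1], [2/3, -4/3, 1/3]].
L has determinant -3; L⁻¹ = [[1, 28/3, -8], [0, -1, 1], [-1, -8, 7]].
N⁻¹C = [[6, 23, 4], [-3, 0, -3], [-36, -27, -38]].
Y = (N⁻¹C)L⁻¹ = [[2, 1, 3], [0, -4, 3], [2, -5, -5]].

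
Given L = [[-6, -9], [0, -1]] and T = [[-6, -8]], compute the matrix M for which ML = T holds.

M = [[1, -1]]

Right-multiplying both sides by L⁻¹ gives M = TL⁻¹.
L has determinant 6; L⁻¹ = [[-1/6, 3/2], [0, -1]].
M = TL⁻¹ = [[-6, -8]] · [[-1/6, 3/2], [0, -1]] = [[1, -1]].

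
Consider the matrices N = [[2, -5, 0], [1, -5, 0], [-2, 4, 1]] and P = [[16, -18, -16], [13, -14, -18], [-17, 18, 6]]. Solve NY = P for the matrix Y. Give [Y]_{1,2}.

-4

N is on the left of Y, so left-multiply by N⁻¹: Y = N⁻¹P.
N has determinant -5; N⁻¹ = [[1, -1, 0], [1/5, -2/5, 0], [6/5, -2/5, 1]].
Y = N⁻¹P = [[1, -1, 0], [1/5, -2/5, 0], [6/5, -2/5, 1]] · [[16, -18, -16], [13, -14, -18], [-17, 18, 6]] = [[3, -4, 2], [-2, 2, 4], [-3, 2, -6]].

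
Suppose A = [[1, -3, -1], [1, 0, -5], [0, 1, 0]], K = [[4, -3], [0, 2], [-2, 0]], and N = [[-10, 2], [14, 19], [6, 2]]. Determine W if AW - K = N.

W = [[4, 1], [4, 2], [-2, -4]]

AW = N + K = [[-6, -1], [14, 21], [4, 2]].
A is on the left of W, so left-multiply by A⁻¹: W = A⁻¹(N + K).
det A = 4; the adjugate gives A⁻¹ = [[5/4, -1/4, 15/4], [0, 0, 1], [1/4, -1/4, 3/4]].
W = A⁻¹(N + K) = [[4, 1], [4, 2], [-2, -4]].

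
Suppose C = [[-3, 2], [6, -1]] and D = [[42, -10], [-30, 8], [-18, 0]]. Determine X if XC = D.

X = [[-2, 6], [2, -4], [-2, -4]]

Since C sits to the right of X, X = DC⁻¹.
det C = -9; the adjugate gives C⁻¹ = [[1/9, 2/9], [2/3, 1/3]].
X = DC⁻¹ = [[42, -10], [-30, 8], [-18, 0]] · [[1/9, 2/9], [2/3, 1/3]] = [[-2, 6], [2, -4], [-2, -4]].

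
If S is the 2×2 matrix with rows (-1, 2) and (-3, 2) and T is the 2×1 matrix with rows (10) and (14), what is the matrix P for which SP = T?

Since S multiplies P on the left, P = S⁻¹T.
S has determinant 4; S⁻¹ = [[1/2, -1/2], [3/4, -1/4]].
P = S⁻¹T = [[1/2, -1/2], [3/4, -1/4]] · [[10], [14]] = [[-2], [4]].

P = [[-2], [4]]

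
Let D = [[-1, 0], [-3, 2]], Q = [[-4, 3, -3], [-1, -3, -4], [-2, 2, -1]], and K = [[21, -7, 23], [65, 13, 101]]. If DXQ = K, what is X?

Isolating X: multiply by D⁻¹ from the left and Q⁻¹ from the right, so X = D⁻¹KQ⁻¹.
D has determinant -2; D⁻¹ = [[-1, 0], [-3/2, 1/2]].
det Q = 1; the adjugate gives Q⁻¹ = [[11, -3, -21], [7, -2, -13], [-8, 2, 15]].
D⁻¹K = [[-21, 7, -23], [1, 17, 16]].
X = (D⁻¹K)Q⁻¹ = [[2, 3, 5], [2, -5, -2]].

X = [[2, 3, 5], [2, -5, -2]]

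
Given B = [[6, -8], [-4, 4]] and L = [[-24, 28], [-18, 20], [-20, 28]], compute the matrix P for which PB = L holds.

P = [[-2, 3], [-1, 3], [-4, -1]]

B is on the right of P, so right-multiply by B⁻¹: P = LB⁻¹.
B has determinant -8; B⁻¹ = [[-1/2, -1], [-1/2, -3/4]].
P = LB⁻¹ = [[-24, 28], [-18, 20], [-20, 28]] · [[-1/2, -1], [-1/2, -3/4]] = [[-2, 3], [-1, 3], [-4, -1]].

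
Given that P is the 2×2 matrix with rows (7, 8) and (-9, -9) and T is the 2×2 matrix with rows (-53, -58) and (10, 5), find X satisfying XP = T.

Since P sits to the right of X, X = TP⁻¹.
det P = 9; the adjugate gives P⁻¹ = [[-1, -8/9], [1, 7/9]].
X = TP⁻¹ = [[-53, -58], [10, 5]] · [[-1, -8/9], [1, 7/9]] = [[-5, 2], [-5, -5]].

X = [[-5, 2], [-5, -5]]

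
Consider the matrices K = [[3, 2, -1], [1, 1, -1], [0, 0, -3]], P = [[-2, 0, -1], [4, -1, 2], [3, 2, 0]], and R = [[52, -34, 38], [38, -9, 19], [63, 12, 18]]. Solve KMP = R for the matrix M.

M = [[-2, 2, -5], [3, 5, 2], [2, -2, -3]]

Isolating M: multiply by K⁻¹ from the left and P⁻¹ from the right, so M = K⁻¹RP⁻¹.
det K = -3, so K⁻¹ = [[1, -2, 1/3], [-1, 3, -2/3], [0, 0, -1/3]].
det P = -3, so P⁻¹ = [[4/3, 2/3, 1/3], [-2, -1, 0], [-11/3, -4/3, -2/3]].
K⁻¹R = [[-3, -12, 6], [20, -1, 7], [-21, -4, -6]].
M = (K⁻¹R)P⁻¹ = [[-2, 2, -5], [3, 5, 2], [2, -2, -3]].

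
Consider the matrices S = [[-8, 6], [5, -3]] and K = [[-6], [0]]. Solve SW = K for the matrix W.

Left-multiplying both sides by S⁻¹ gives W = S⁻¹K.
S has determinant -6; S⁻¹ = [[1/2, 1], [5/6, 4/3]].
W = S⁻¹K = [[1/2, 1], [5/6, 4/3]] · [[-6], [0]] = [[-3], [-5]].

W = [[-3], [-5]]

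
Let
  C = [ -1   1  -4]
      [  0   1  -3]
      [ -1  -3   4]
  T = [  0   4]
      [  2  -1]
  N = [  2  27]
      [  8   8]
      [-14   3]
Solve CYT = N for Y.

Isolating Y: multiply by C⁻¹ from the left and T⁻¹ from the right, so Y = C⁻¹NT⁻¹.
det C = 4, so C⁻¹ = [[-5/4, 2, 1/4], [3/4, -2, -3/4], [1/4, -1, -1/4]].
det T = -8; the adjugate gives T⁻¹ = [[1/8, 1/2], [1/4, 0]].
C⁻¹N = [[10, -17], [-4, 2], [-4, -2]].
Y = (C⁻¹N)T⁻¹ = [[-3, 5], [0, -2], [-1, -2]].

Y = [[-3, 5], [0, -2], [-1, -2]]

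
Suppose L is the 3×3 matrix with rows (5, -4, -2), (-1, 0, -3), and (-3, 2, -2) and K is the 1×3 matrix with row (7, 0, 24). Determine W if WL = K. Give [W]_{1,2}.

-6

L is on the right of W, so right-multiply by L⁻¹: W = KL⁻¹.
det L = 6; the adjugate gives L⁻¹ = [[1, -2, 2], [7/6, -8/3, 17/6], [-1/3, 1/3, -2/3]].
W = KL⁻¹ = [[7, 0, 24]] · [[1, -2, 2], [7/6, -8/3, 17/6], [-1/3, 1/3, -2/3]] = [[-1, -6, -2]].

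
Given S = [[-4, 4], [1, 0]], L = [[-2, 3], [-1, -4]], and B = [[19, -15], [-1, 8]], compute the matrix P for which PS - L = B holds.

PS = B + L = [[17, -12], [-2, 4]].
Since S sits to the right of P, P = (B + L)S⁻¹.
det S = -4, so S⁻¹ = [[0, 1], [1/4, 1]].
P = (B + L)S⁻¹ = [[-3, 5], [1, 2]].

P = [[-3, 5], [1, 2]]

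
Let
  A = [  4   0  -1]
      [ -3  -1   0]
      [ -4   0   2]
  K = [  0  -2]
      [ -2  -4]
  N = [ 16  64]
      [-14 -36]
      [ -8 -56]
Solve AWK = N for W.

W = A⁻¹NK⁻¹ (apply A⁻¹ on the left and K⁻¹ on the right).
A has determinant -4; A⁻¹ = [[1/2, 0, 1/4], [-3/2, -1, -3/4], [1, 0, 1]].
K has determinant -4; K⁻¹ = [[1, -1/2], [-1/2, 0]].
A⁻¹N = [[6, 18], [-4, -18], [8, 8]].
W = (A⁻¹N)K⁻¹ = [[-3, -3], [5, 2], [4, -4]].

W = [[-3, -3], [5, 2], [4, -4]]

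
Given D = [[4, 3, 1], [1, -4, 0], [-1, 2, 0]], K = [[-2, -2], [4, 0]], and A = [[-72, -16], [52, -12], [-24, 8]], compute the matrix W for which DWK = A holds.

W = D⁻¹AK⁻¹ (apply D⁻¹ on the left and K⁻¹ on the right).
det D = -2, so D⁻¹ = [[0, -1, -2], [0, -1/2, -1/2], [1, 11/2, 19/2]].
det K = 8, so K⁻¹ = [[0, 1/4], [-1/2, -1/4]].
D⁻¹A = [[-4, -4], [-14, 2], [-14, -6]].
W = (D⁻¹A)K⁻¹ = [[2, 0], [-1, -4], [3, -2]].

W = [[2, 0], [-1, -4], [3, -2]]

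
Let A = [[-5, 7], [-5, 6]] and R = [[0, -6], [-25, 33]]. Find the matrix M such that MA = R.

M = [[-6, 6], [3, 2]]

Since A sits to the right of M, M = RA⁻¹.
det A = 5, so A⁻¹ = [[6/5, -7/5], [1, -1]].
M = RA⁻¹ = [[0, -6], [-25, 33]] · [[6/5, -7/5], [1, -1]] = [[-6, 6], [3, 2]].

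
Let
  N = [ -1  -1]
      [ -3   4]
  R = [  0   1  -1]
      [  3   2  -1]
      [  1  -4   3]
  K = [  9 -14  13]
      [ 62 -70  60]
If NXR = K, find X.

Isolating X: multiply by N⁻¹ from the left and R⁻¹ from the right, so X = N⁻¹KR⁻¹.
det N = -7, so N⁻¹ = [[-4/7, -1/7], [-3/7, 1/7]].
R has determinant 4; R⁻¹ = [[1/2, 1/4, 1/4], [-5/2, 1/4, -3/4], [-7/2, 1/4, -3/4]].
N⁻¹K = [[-14, 18, -16], [5, -4, 3]].
X = (N⁻¹K)R⁻¹ = [[4, -3, -5], [2, 1, 2]].

X = [[4, -3, -5], [2, 1, 2]]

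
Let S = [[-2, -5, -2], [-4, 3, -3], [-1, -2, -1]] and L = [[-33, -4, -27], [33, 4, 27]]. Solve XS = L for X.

X = [[4, 6, 1], [-4, -6, -1]]

Right-multiplying both sides by S⁻¹ gives X = LS⁻¹.
det S = 1; the adjugate gives S⁻¹ = [[-9, -1, 21], [-1, 0, 2], [11, 1, -26]].
X = LS⁻¹ = [[-33, -4, -27], [33, 4, 27]] · [[-9, -1, 21], [-1, 0, 2], [11, 1, -26]] = [[4, 6, 1], [-4, -6, -1]].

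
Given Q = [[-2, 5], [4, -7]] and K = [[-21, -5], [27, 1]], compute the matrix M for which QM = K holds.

M = [[-2, -5], [-5, -3]]

Q is on the left of M, so left-multiply by Q⁻¹: M = Q⁻¹K.
Q has determinant -6; Q⁻¹ = [[7/6, 5/6], [2/3, 1/3]].
M = Q⁻¹K = [[7/6, 5/6], [2/3, 1/3]] · [[-21, -5], [27, 1]] = [[-2, -5], [-5, -3]].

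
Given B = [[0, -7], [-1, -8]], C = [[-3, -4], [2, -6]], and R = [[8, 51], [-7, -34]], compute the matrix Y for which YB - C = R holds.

YB = R + C = [[5, 47], [-5, -40]].
B is on the right of Y, so right-multiply by B⁻¹: Y = (R + C)B⁻¹.
det B = -7; the adjugate gives B⁻¹ = [[8/7, -1], [-1/7, 0]].
Y = (R + C)B⁻¹ = [[-1, -5], [0, 5]].

Y = [[-1, -5], [0, 5]]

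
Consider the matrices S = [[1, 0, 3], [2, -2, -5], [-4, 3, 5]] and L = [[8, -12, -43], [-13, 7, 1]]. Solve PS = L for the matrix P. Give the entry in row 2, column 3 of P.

3

Right-multiplying both sides by S⁻¹ gives P = LS⁻¹.
det S = -1, so S⁻¹ = [[-5, -9, -6], [-10, -17, -11], [2, 3, 2]].
P = LS⁻¹ = [[8, -12, -43], [-13, 7, 1]] · [[-5, -9, -6], [-10, -17, -11], [2, 3, 2]] = [[-6, 3, -2], [-3, 1, 3]].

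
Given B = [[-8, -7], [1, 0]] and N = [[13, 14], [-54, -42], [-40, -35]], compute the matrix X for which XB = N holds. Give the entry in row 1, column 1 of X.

-2

Right-multiplying both sides by B⁻¹ gives X = NB⁻¹.
det B = 7; the adjugate gives B⁻¹ = [[0, 1], [-1/7, -8/7]].
X = NB⁻¹ = [[13, 14], [-54, -42], [-40, -35]] · [[0, 1], [-1/7, -8/7]] = [[-2, -3], [6, -6], [5, 0]].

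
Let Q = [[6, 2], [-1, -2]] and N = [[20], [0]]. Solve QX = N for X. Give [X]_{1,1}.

4

Q is on the left of X, so left-multiply by Q⁻¹: X = Q⁻¹N.
det Q = -10, so Q⁻¹ = [[1/5, 1/5], [-1/10, -3/5]].
X = Q⁻¹N = [[1/5, 1/5], [-1/10, -3/5]] · [[20], [0]] = [[4], [-2]].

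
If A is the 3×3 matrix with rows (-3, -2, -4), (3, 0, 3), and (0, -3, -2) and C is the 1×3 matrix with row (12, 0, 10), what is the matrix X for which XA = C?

X = [[-6, -2, 4]]

A is on the right of X, so right-multiply by A⁻¹: X = CA⁻¹.
A has determinant -3; A⁻¹ = [[-3, -8/3, 2], [-2, -2, 1], [3, 3, -2]].
X = CA⁻¹ = [[12, 0, 10]] · [[-3, -8/3, 2], [-2, -2, 1], [3, 3, -2]] = [[-6, -2, 4]].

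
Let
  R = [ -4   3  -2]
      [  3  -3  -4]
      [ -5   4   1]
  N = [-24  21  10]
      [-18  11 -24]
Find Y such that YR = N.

Y = [[3, -4, 0], [5, 4, 2]]

Since R sits to the right of Y, Y = NR⁻¹.
det R = 5; the adjugate gives R⁻¹ = [[13/5, -11/5, -18/5], [17/5, -14/5, -22/5], [-3/5, 1/5, 3/5]].
Y = NR⁻¹ = [[-24, 21, 10], [-18, 11, -24]] · [[13/5, -11/5, -18/5], [17/5, -14/5, -22/5], [-3/5, 1/5, 3/5]] = [[3, -4, 0], [5, 4, 2]].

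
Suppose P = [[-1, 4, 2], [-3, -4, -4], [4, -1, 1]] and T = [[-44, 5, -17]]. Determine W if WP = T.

W = [[6, 6, -5]]

Since P sits to the right of W, W = TP⁻¹.
det P = -6, so P⁻¹ = [[4/3, 1, 4/3], [13/6, 3/2, 5/3], [-19/6, -5/2, -8/3]].
W = TP⁻¹ = [[-44, 5, -17]] · [[4/3, 1, 4/3], [13/6, 3/2, 5/3], [-19/6, -5/2, -8/3]] = [[6, 6, -5]].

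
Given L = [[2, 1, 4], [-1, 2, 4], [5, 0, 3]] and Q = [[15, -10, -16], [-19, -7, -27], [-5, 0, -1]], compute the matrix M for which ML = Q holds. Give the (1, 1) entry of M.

-4

L is on the right of M, so right-multiply by L⁻¹: M = QL⁻¹.
det L = -5, so L⁻¹ = [[-6/5, 3/5, 4/5], [-23/5, 14/5, 12/5], [2, -1, -1]].
M = QL⁻¹ = [[15, -10, -16], [-19, -7, -27], [-5, 0, -1]] · [[-6/5, 3/5, 4/5], [-23/5, 14/5, 12/5], [2, -1, -1]] = [[-4, -3, 4], [1, -4, -5], [4, -2, -3]].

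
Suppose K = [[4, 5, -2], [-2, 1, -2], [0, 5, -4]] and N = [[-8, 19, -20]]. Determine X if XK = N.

X = [[0, 4, 3]]

Since K sits to the right of X, X = NK⁻¹.
det K = 4, so K⁻¹ = [[3/2, 5/2, -2], [-2, -4, 3], [-5/2, -5, 7/2]].
X = NK⁻¹ = [[-8, 19, -20]] · [[3/2, 5/2, -2], [-2, -4, 3], [-5/2, -5, 7/2]] = [[0, 4, 3]].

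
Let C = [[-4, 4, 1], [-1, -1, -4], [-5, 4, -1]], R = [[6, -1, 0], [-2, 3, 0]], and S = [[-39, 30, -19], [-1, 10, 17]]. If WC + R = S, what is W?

WC = S − R = [[-45, 31, -19], [1, 7, 17]].
C is on the right of W, so right-multiply by C⁻¹: W = (S − R)C⁻¹.
det C = -1; the adjugate gives C⁻¹ = [[-17, -8, 15], [-19, -9, 17], [9, 4, -8]].
W = (S − R)C⁻¹ = [[5, 5, 4], [3, -3, -2]].

W = [[5, 5, 4], [3, -3, -2]]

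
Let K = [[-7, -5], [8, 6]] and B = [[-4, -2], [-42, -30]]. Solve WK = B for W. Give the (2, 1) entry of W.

Right-multiplying both sides by K⁻¹ gives W = BK⁻¹.
det K = -2, so K⁻¹ = [[-3, -5/2], [4, 7/2]].
W = BK⁻¹ = [[-4, -2], [-42, -30]] · [[-3, -5/2], [4, 7/2]] = [[4, 3], [6, 0]].

6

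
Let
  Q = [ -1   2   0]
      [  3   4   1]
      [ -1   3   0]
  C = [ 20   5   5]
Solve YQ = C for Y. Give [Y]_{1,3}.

Since Q sits to the right of Y, Y = CQ⁻¹.
det Q = 1, so Q⁻¹ = [[-3, 0, 2], [-1, 0, 1], [13, 1, -10]].
Y = CQ⁻¹ = [[20, 5, 5]] · [[-3, 0, 2], [-1, 0, 1], [13, 1, -10]] = [[0, 5, -5]].

-5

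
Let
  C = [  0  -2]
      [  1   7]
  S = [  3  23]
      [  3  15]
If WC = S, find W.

C is on the right of W, so right-multiply by C⁻¹: W = SC⁻¹.
det C = 2, so C⁻¹ = [[7/2, 1], [-1/2, 0]].
W = SC⁻¹ = [[3, 23], [3, 15]] · [[7/2, 1], [-1/2, 0]] = [[-1, 3], [3, 3]].

W = [[-1, 3], [3, 3]]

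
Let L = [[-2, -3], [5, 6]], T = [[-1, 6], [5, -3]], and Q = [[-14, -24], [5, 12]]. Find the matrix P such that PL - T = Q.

PL = Q + T = [[-15, -18], [10, 9]].
Right-multiplying both sides by L⁻¹ gives P = (Q + T)L⁻¹.
det L = 3; the adjugate gives L⁻¹ = [[2, 1], [-5/3, -2/3]].
P = (Q + T)L⁻¹ = [[0, -3], [5, 4]].

P = [[0, -3], [5, 4]]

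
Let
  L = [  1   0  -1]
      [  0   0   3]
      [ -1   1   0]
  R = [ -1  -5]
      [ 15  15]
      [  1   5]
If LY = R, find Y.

Y = [[4, 0], [5, 5], [5, 5]]

Left-multiplying both sides by L⁻¹ gives Y = L⁻¹R.
det L = -3; the adjugate gives L⁻¹ = [[1, 1/3, 0], [1, 1/3, 1], [0, 1/3, 0]].
Y = L⁻¹R = [[1, 1/3, 0], [1, 1/3, 1], [0, 1/3, 0]] · [[-1, -5], [15, 15], [1, 5]] = [[4, 0], [5, 5], [5, 5]].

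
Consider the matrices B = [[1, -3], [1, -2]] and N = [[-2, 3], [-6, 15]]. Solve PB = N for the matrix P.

Right-multiplying both sides by B⁻¹ gives P = NB⁻¹.
B has determinant 1; B⁻¹ = [[-2, 3], [-1, 1]].
P = NB⁻¹ = [[-2, 3], [-6, 15]] · [[-2, 3], [-1, 1]] = [[1, -3], [-3, -3]].

P = [[1, -3], [-3, -3]]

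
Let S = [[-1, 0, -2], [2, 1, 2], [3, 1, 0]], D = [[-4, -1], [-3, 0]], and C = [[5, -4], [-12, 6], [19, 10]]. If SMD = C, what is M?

M = S⁻¹CD⁻¹ (apply S⁻¹ on the left and D⁻¹ on the right).
det S = 4, so S⁻¹ = [[-1/2, -1/2, 1/2], [3/2, 3/2, -1/2], [-1/4, 1/4, -1/4]].
D has determinant -3; D⁻¹ = [[0, -1/3], [-1, 4/3]].
S⁻¹C = [[13, 4], [-20, -2], [-9, 0]].
M = (S⁻¹C)D⁻¹ = [[-4, 1], [2, 4], [0, 3]].

M = [[-4, 1], [2, 4], [0, 3]]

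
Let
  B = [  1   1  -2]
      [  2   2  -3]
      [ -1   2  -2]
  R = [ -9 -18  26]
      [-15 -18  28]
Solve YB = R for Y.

Y = [[-4, -4, -3], [-4, -6, -1]]

Since B sits to the right of Y, Y = RB⁻¹.
det B = -3; the adjugate gives B⁻¹ = [[-2/3, 2/3, -1/3], [-7/3, 4/3, 1/3], [-2, 1, 0]].
Y = RB⁻¹ = [[-9, -18, 26], [-15, -18, 28]] · [[-2/3, 2/3, -1/3], [-7/3, 4/3, 1/3], [-2, 1, 0]] = [[-4, -4, -3], [-4, -6, -1]].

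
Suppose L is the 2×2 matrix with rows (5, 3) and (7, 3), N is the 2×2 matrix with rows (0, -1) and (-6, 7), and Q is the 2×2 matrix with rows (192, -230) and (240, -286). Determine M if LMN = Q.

M = [[0, -4], [2, -4]]

Left-multiply by L⁻¹ and right-multiply by N⁻¹: M = L⁻¹QN⁻¹.
det L = -6, so L⁻¹ = [[-1/2, 1/2], [7/6, -5/6]].
det N = -6, so N⁻¹ = [[-7/6, -1/6], [-1, 0]].
L⁻¹Q = [[24, -28], [24, -30]].
M = (L⁻¹Q)N⁻¹ = [[0, -4], [2, -4]].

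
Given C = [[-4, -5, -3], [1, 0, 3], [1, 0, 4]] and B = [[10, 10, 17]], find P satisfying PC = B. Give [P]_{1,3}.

C is on the right of P, so right-multiply by C⁻¹: P = BC⁻¹.
C has determinant 5; C⁻¹ = [[0, 4, -3], [-1/5, -13/5, 9/5], [0, -1, 1]].
P = BC⁻¹ = [[10, 10, 17]] · [[0, 4, -3], [-1/5, -13/5, 9/5], [0, -1, 1]] = [[-2, -3, 5]].

5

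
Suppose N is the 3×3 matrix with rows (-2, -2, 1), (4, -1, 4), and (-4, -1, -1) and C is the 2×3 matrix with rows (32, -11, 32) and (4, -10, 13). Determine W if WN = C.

W = [[6, 5, -6], [6, 1, -3]]

N is on the right of W, so right-multiply by N⁻¹: W = CN⁻¹.
det N = 6, so N⁻¹ = [[5/6, -1/2, -7/6], [-2, 1, 2], [-4/3, 1, 5/3]].
W = CN⁻¹ = [[32, -11, 32], [4, -10, 13]] · [[5/6, -1/2, -7/6], [-2, 1, 2], [-4/3, 1, 5/3]] = [[6, 5, -6], [6, 1, -3]].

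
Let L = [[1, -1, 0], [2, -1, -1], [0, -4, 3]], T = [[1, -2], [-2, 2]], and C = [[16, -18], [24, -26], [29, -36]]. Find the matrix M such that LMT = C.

M = L⁻¹CT⁻¹ (apply L⁻¹ on the left and T⁻¹ on the right).
L has determinant -1; L⁻¹ = [[7, -3, -1], [6, -3, -1], [8, -4, -1]].
T has determinant -2; T⁻¹ = [[-1, -1], [-1, -1/2]].
L⁻¹C = [[11, -12], [-5, 6], [3, -4]].
M = (L⁻¹C)T⁻¹ = [[1, -5], [-1, 2], [1, -1]].

M = [[1, -5], [-1, 2], [1, -1]]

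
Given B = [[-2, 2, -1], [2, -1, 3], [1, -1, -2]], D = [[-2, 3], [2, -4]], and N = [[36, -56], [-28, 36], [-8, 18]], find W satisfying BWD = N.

W = [[2, 2], [-4, 4], [4, 2]]

Left-multiply by B⁻¹ and right-multiply by D⁻¹: W = B⁻¹ND⁻¹.
det B = 5, so B⁻¹ = [[1, 1, 1], [7/5, 1, 4/5], [-1/5, 0, -2/5]].
D has determinant 2; D⁻¹ = [[-2, -3/2], [-1, -1]].
B⁻¹N = [[0, -2], [16, -28], [-4, 4]].
W = (B⁻¹N)D⁻¹ = [[2, 2], [-4, 4], [4, 2]].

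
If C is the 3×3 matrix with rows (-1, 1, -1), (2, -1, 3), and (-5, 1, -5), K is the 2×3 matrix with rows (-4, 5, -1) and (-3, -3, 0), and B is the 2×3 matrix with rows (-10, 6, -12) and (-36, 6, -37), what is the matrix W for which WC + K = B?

WC = B − K = [[-6, 1, -11], [-33, 9, -37]].
C is on the right of W, so right-multiply by C⁻¹: W = (B − K)C⁻¹.
det C = -4; the adjugate gives C⁻¹ = [[-1/2, -1, -1/2], [5/4, 0, -1/4], [3/4, 1, 1/4]].
W = (B − K)C⁻¹ = [[-4, -5, 0], [0, -4, 5]].

W = [[-4, -5, 0], [0, -4, 5]]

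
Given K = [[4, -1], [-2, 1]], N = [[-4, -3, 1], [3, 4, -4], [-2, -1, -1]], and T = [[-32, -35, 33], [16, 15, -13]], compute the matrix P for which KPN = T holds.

P = [[1, -2, -1], [-5, -4, 4]]

Isolating P: multiply by K⁻¹ from the left and N⁻¹ from the right, so P = K⁻¹TN⁻¹.
K has determinant 2; K⁻¹ = [[1/2, 1/2], [1, 2]].
det N = 4, so N⁻¹ = [[-2, -1, 2], [11/4, 3/2, -13/4], [5/4, 1/2, -7/4]].
K⁻¹T = [[-8, -10, 10], [0, -5, 7]].
P = (K⁻¹T)N⁻¹ = [[1, -2, -1], [-5, -4, 4]].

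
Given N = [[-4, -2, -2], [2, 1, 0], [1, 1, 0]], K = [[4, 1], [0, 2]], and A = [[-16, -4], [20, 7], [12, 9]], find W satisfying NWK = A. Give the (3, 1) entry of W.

-3

W = N⁻¹AK⁻¹ (apply N⁻¹ on the left and K⁻¹ on the right).
det N = -2, so N⁻¹ = [[0, 1, -1], [0, -1, 2], [-1/2, -1, 0]].
K has determinant 8; K⁻¹ = [[1/4, -1/8], [0, 1/2]].
N⁻¹A = [[8, -2], [4, 11], [-12, -5]].
W = (N⁻¹A)K⁻¹ = [[2, -2], [1, 5], [-3, -1]].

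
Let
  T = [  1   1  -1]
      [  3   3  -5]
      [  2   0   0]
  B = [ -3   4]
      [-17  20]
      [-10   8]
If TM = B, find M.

Left-multiplying both sides by T⁻¹ gives M = T⁻¹B.
det T = -4, so T⁻¹ = [[0, 0, 1/2], [5/2, -1/2, -1/2], [3/2, -1/2, 0]].
M = T⁻¹B = [[0, 0, 1/2], [5/2, -1/2, -1/2], [3/2, -1/2, 0]] · [[-3, 4], [-17, 20], [-10, 8]] = [[-5, 4], [6, -4], [4, -4]].

M = [[-5, 4], [6, -4], [4, -4]]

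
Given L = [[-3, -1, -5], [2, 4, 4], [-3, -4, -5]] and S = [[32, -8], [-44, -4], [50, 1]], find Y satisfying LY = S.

Y = [[-2, 2], [-6, -3], [-4, 1]]

Since L multiplies Y on the left, Y = L⁻¹S.
det L = -6; the adjugate gives L⁻¹ = [[2/3, -5/2, -8/3], [1/3, 0, -1/3], [-2/3, 3/2, 5/3]].
Y = L⁻¹S = [[2/3, -5/2, -8/3], [1/3, 0, -1/3], [-2/3, 3/2, 5/3]] · [[32, -8], [-44, -4], [50, 1]] = [[-2, 2], [-6, -3], [-4, 1]].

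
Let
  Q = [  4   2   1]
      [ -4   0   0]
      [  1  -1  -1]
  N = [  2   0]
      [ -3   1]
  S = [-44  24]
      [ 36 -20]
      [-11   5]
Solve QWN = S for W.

Left-multiply by Q⁻¹ and right-multiply by N⁻¹: W = Q⁻¹SN⁻¹.
det Q = -4, so Q⁻¹ = [[0, -1/4, 0], [1, 5/4, 1], [-1, -3/2, -2]].
det N = 2, so N⁻¹ = [[1/2, 0], [3/2, 1]].
Q⁻¹S = [[-9, 5], [-10, 4], [12, -4]].
W = (Q⁻¹S)N⁻¹ = [[3, 5], [1, 4], [0, -4]].

W = [[3, 5], [1, 4], [0, -4]]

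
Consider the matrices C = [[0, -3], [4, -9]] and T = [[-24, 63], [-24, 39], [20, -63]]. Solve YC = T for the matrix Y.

Right-multiplying both sides by C⁻¹ gives Y = TC⁻¹.
det C = 12; the adjugate gives C⁻¹ = [[-3/4, 1/4], [-1/3, 0]].
Y = TC⁻¹ = [[-24, 63], [-24, 39], [20, -63]] · [[-3/4, 1/4], [-1/3, 0]] = [[-3, -6], [5, -6], [6, 5]].

Y = [[-3, -6], [5, -6], [6, 5]]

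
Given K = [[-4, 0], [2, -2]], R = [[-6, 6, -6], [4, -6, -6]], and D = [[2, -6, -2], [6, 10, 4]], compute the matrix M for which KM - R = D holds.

M = [[1, 0, 2], [-4, -2, 3]]

KM = D + R = [[-4, 0, -8], [10, 4, -2]].
K is on the left of M, so left-multiply by K⁻¹: M = K⁻¹(D + R).
det K = 8, so K⁻¹ = [[-1/4, 0], [-1/4, -1/2]].
M = K⁻¹(D + R) = [[1, 0, 2], [-4, -2, 3]].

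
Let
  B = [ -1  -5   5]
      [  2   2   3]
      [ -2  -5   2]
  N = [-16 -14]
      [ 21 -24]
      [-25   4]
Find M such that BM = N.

Left-multiplying both sides by B⁻¹ gives M = B⁻¹N.
det B = 1; the adjugate gives B⁻¹ = [[19, -15, -25], [-10, 8, 13], [-6, 5, 8]].
M = B⁻¹N = [[19, -15, -25], [-10, 8, 13], [-6, 5, 8]] · [[-16, -14], [21, -24], [-25, 4]] = [[6, -6], [3, 0], [1, -4]].

M = [[6, -6], [3, 0], [1, -4]]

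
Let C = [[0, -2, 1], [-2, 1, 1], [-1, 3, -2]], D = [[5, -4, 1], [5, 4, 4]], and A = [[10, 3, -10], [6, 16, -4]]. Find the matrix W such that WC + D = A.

WC = A − D = [[5, 7, -11], [1, 12, -8]].
C is on the right of W, so right-multiply by C⁻¹: W = (A − D)C⁻¹.
det C = 5; the adjugate gives C⁻¹ = [[-1, -1/5, -3/5], [-1, 1/5, -2/5], [-1, 2/5, -4/5]].
W = (A − D)C⁻¹ = [[-1, -4, 3], [-5, -1, 1]].

W = [[-1, -4, 3], [-5, -1, 1]]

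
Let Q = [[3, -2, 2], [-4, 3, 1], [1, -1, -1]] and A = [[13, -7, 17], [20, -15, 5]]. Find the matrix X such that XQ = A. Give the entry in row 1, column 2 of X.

0

Since Q sits to the right of X, X = AQ⁻¹.
Q has determinant 2; Q⁻¹ = [[-1, -2, -4], [-3/2, -5/2, -11/2], [1/2, 1/2, 1/2]].
X = AQ⁻¹ = [[13, -7, 17], [20, -15, 5]] · [[-1, -2, -4], [-3/2, -5/2, -11/2], [1/2, 1/2, 1/2]] = [[6, 0, -5], [5, 0, 5]].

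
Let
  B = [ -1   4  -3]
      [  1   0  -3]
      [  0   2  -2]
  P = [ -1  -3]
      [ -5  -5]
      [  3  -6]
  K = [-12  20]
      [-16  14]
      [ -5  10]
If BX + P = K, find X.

X = [[-2, 4], [-1, 3], [3, -5]]

BX = K − P = [[-11, 23], [-11, 19], [-8, 16]].
Since B multiplies X on the left, X = B⁻¹(K − P).
det B = -4; the adjugate gives B⁻¹ = [[-3/2, -1/2, 3], [-1/2, -1/2, 3/2], [-1/2, -1/2, 1]].
X = B⁻¹(K − P) = [[-2, 4], [-1, 3], [3, -5]].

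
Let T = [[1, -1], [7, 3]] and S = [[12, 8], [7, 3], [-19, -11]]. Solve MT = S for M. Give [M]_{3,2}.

-3

Since T sits to the right of M, M = ST⁻¹.
T has determinant 10; T⁻¹ = [[3/10, 1/10], [-7/10, 1/10]].
M = ST⁻¹ = [[12, 8], [7, 3], [-19, -11]] · [[3/10, 1/10], [-7/10, 1/10]] = [[-2, 2], [0, 1], [2, -3]].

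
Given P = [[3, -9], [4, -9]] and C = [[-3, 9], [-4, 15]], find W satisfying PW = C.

Left-multiplying both sides by P⁻¹ gives W = P⁻¹C.
det P = 9; the adjugate gives P⁻¹ = [[-1, 1], [-4/9, 1/3]].
W = P⁻¹C = [[-1, 1], [-4/9, 1/3]] · [[-3, 9], [-4, 15]] = [[-1, 6], [0, 1]].

W = [[-1, 6], [0, 1]]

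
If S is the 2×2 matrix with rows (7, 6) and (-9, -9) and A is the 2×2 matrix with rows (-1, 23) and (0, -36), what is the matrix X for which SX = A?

S is on the left of X, so left-multiply by S⁻¹: X = S⁻¹A.
det S = -9; the adjugate gives S⁻¹ = [[1, 2/3], [-1, -7/9]].
X = S⁻¹A = [[1, 2/3], [-1, -7/9]] · [[-1, 23], [0, -36]] = [[-1, -1], [1, 5]].

X = [[-1, -1], [1, 5]]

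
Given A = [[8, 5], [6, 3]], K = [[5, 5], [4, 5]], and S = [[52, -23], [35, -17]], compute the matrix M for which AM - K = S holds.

M = [[4, -1], [5, -2]]

AM = S + K = [[57, -18], [39, -12]].
A is on the left of M, so left-multiply by A⁻¹: M = A⁻¹(S + K).
det A = -6; the adjugate gives A⁻¹ = [[-1/2, 5/6], [1, -4/3]].
M = A⁻¹(S + K) = [[4, -1], [5, -2]].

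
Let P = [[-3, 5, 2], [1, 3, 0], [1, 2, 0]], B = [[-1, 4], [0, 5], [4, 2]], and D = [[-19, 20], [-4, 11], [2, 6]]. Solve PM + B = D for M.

PM = D − B = [[-18, 16], [-4, 6], [-2, 4]].
Left-multiplying both sides by P⁻¹ gives M = P⁻¹(D − B).
det P = -2; the adjugate gives P⁻¹ = [[0, -2, 3], [0, 1, -1], [1/2, -11/2, 7]].
M = P⁻¹(D − B) = [[2, 0], [-2, 2], [-1, 3]].

M = [[2, 0], [-2, 2], [-1, 3]]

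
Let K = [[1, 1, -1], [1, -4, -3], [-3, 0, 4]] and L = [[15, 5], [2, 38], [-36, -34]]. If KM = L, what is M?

M = [[4, 6], [5, -5], [-6, -4]]

Since K multiplies M on the left, M = K⁻¹L.
det K = 1; the adjugate gives K⁻¹ = [[-16, -4, -7], [5, 1, 2], [-12, -3, -5]].
M = K⁻¹L = [[-16, -4, -7], [5, 1, 2], [-12, -3, -5]] · [[15, 5], [2, 38], [-36, -34]] = [[4, 6], [5, -5], [-6, -4]].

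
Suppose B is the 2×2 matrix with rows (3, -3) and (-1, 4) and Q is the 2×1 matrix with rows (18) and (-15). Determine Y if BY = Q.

Y = [[3], [-3]]

B is on the left of Y, so left-multiply by B⁻¹: Y = B⁻¹Q.
det B = 9, so B⁻¹ = [[4/9, 1/3], [1/9, 1/3]].
Y = B⁻¹Q = [[4/9, 1/3], [1/9, 1/3]] · [[18], [-15]] = [[3], [-3]].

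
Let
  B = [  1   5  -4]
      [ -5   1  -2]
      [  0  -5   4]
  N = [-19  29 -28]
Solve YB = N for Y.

B is on the right of Y, so right-multiply by B⁻¹: Y = NB⁻¹.
det B = -6, so B⁻¹ = [[1, 0, 1], [-10/3, -2/3, -11/3], [-25/6, -5/6, -13/3]].
Y = NB⁻¹ = [[-19, 29, -28]] · [[1, 0, 1], [-10/3, -2/3, -11/3], [-25/6, -5/6, -13/3]] = [[1, 4, -4]].

Y = [[1, 4, -4]]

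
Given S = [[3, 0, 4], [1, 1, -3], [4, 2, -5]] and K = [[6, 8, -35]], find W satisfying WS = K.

Right-multiplying both sides by S⁻¹ gives W = KS⁻¹.
det S = -5, so S⁻¹ = [[-1/5, -8/5, 4/5], [7/5, 31/5, -13/5], [2/5, 6/5, -3/5]].
W = KS⁻¹ = [[6, 8, -35]] · [[-1/5, -8/5, 4/5], [7/5, 31/5, -13/5], [2/5, 6/5, -3/5]] = [[-4, -2, 5]].

W = [[-4, -2, 5]]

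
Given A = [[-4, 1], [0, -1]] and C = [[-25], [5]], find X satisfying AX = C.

X = [[5], [-5]]

Since A multiplies X on the left, X = A⁻¹C.
det A = 4, so A⁻¹ = [[-1/4, -1/4], [0, -1]].
X = A⁻¹C = [[-1/4, -1/4], [0, -1]] · [[-25], [5]] = [[5], [-5]].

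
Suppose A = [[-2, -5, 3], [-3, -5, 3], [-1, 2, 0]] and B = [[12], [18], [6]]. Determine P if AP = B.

A is on the left of P, so left-multiply by A⁻¹: P = A⁻¹B.
A has determinant -6; A⁻¹ = [[1, -1, 0], [1/2, -1/2, 1/2], [11/6, -3/2, 5/6]].
P = A⁻¹B = [[1, -1, 0], [1/2, -1/2, 1/2], [11/6, -3/2, 5/6]] · [[12], [18], [6]] = [[-6], [0], [0]].

P = [[-6], [0], [0]]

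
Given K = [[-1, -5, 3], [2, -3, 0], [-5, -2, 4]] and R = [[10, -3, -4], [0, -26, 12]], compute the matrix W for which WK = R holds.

W = [[4, -3, -4], [4, 2, 0]]

K is on the right of W, so right-multiply by K⁻¹: W = RK⁻¹.
det K = -5, so K⁻¹ = [[12/5, -14/5, -9/5], [8/5, -11/5, -6/5], [19/5, -23/5, -13/5]].
W = RK⁻¹ = [[10, -3, -4], [0, -26, 12]] · [[12/5, -14/5, -9/5], [8/5, -11/5, -6/5], [19/5, -23/5, -13/5]] = [[4, -3, -4], [4, 2, 0]].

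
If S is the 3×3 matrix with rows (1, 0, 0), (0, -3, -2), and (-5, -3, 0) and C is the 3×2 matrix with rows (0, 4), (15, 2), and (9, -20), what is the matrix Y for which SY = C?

Left-multiplying both sides by S⁻¹ gives Y = S⁻¹C.
det S = -6, so S⁻¹ = [[1, 0, 0], [-5/3, 0, -1/3], [5/2, -1/2, 1/2]].
Y = S⁻¹C = [[1, 0, 0], [-5/3, 0, -1/3], [5/2, -1/2, 1/2]] · [[0, 4], [15, 2], [9, -20]] = [[0, 4], [-3, 0], [-3, -1]].

Y = [[0, 4], [-3, 0], [-3, -1]]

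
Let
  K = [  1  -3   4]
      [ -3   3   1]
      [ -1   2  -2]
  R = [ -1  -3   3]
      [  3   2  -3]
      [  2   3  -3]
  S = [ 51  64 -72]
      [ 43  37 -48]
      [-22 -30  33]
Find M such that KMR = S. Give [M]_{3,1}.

Left-multiply by K⁻¹ and right-multiply by R⁻¹: M = K⁻¹SR⁻¹.
det K = 1; the adjugate gives K⁻¹ = [[-8, 2, -15], [-7, 2, -13], [-3, 1, -6]].
det R = 3, so R⁻¹ = [[1, 0, 1], [1, -1, 2], [5/3, -1, 7/3]].
K⁻¹S = [[8, 12, -15], [15, 16, -21], [22, 25, -30]].
M = (K⁻¹S)R⁻¹ = [[-5, 3, -3], [-4, 5, -2], [-3, 5, 2]].

-3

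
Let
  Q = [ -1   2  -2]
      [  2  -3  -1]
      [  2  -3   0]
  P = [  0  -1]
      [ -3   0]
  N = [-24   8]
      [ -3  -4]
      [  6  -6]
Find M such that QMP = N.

M = [[0, 2], [-2, 2], [2, -3]]

Isolating M: multiply by Q⁻¹ from the left and P⁻¹ from the right, so M = Q⁻¹NP⁻¹.
det Q = -1; the adjugate gives Q⁻¹ = [[3, -6, 8], [2, -4, 5], [0, -1, 1]].
det P = -3; the adjugate gives P⁻¹ = [[0, -1/3], [-1, 0]].
Q⁻¹N = [[-6, 0], [-6, 2], [9, -2]].
M = (Q⁻¹N)P⁻¹ = [[0, 2], [-2, 2], [2, -3]].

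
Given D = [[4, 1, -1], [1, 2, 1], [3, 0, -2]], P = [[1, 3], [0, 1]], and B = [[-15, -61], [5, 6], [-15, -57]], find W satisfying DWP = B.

W = D⁻¹BP⁻¹ (apply D⁻¹ on the left and P⁻¹ on the right).
D has determinant -5; D⁻¹ = [[4/5, -2/5, -3/5], [-1, 1, 1], [6/5, -3/5, -7/5]].
det P = 1, so P⁻¹ = [[1, -3], [0, 1]].
D⁻¹B = [[-5, -17], [5, 10], [0, 3]].
W = (D⁻¹B)P⁻¹ = [[-5, -2], [5, -5], [0, 3]].

W = [[-5, -2], [5, -5], [0, 3]]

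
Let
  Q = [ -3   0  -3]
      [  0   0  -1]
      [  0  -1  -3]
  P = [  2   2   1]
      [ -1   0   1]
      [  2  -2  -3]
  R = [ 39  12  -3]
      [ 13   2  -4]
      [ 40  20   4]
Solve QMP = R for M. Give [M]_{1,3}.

0

Left-multiply by Q⁻¹ and right-multiply by P⁻¹: M = Q⁻¹RP⁻¹.
det Q = 3; the adjugate gives Q⁻¹ = [[-1/3, 1, 0], [0, 3, -1], [0, -1, 0]].
det P = 4; the adjugate gives P⁻¹ = [[1/2, 1, 1/2], [-1/4, -2, -3/4], [1/2, 2, 1/2]].
Q⁻¹R = [[0, -2, -3], [-1, -14, -16], [-13, -2, 4]].
M = (Q⁻¹R)P⁻¹ = [[-1, -2, 0], [-5, -5, 2], [-4, -1, -3]].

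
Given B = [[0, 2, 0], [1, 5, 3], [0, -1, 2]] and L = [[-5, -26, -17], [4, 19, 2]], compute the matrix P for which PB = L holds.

Right-multiplying both sides by B⁻¹ gives P = LB⁻¹.
det B = -4; the adjugate gives B⁻¹ = [[-13/4, 1, -3/2], [1/2, 0, 0], [1/4, 0, 1/2]].
P = LB⁻¹ = [[-5, -26, -17], [4, 19, 2]] · [[-13/4, 1, -3/2], [1/2, 0, 0], [1/4, 0, 1/2]] = [[-1, -5, -1], [-3, 4, -5]].

P = [[-1, -5, -1], [-3, 4, -5]]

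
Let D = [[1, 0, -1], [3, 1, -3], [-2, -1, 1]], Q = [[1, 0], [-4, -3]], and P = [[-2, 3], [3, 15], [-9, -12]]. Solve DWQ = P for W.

Left-multiply by D⁻¹ and right-multiply by Q⁻¹: W = D⁻¹PQ⁻¹.
det D = -1, so D⁻¹ = [[2, -1, -1], [-3, 1, 0], [1, -1, -1]].
Q has determinant -3; Q⁻¹ = [[1, 0], [-4/3, -1/3]].
D⁻¹P = [[2, 3], [9, 6], [4, 0]].
W = (D⁻¹P)Q⁻¹ = [[-2, -1], [1, -2], [4, 0]].

W = [[-2, -1], [1, -2], [4, 0]]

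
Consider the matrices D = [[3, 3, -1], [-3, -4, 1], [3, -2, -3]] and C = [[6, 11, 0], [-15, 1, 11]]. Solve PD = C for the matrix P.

Right-multiplying both sides by D⁻¹ gives P = CD⁻¹.
det D = 6, so D⁻¹ = [[7/3, 11/6, -1/6], [-1, -1, 0], [3, 5/2, -1/2]].
P = CD⁻¹ = [[6, 11, 0], [-15, 1, 11]] · [[7/3, 11/6, -1/6], [-1, -1, 0], [3, 5/2, -1/2]] = [[3, 0, -1], [-3, -1, -3]].

P = [[3, 0, -1], [-3, -1, -3]]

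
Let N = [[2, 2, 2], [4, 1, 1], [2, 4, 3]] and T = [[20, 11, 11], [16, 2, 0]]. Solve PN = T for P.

P = [[4, 3, 0], [-6, 6, 2]]

Right-multiplying both sides by N⁻¹ gives P = TN⁻¹.
N has determinant 6; N⁻¹ = [[-1/6, 1/3, 0], [-5/3, 1/3, 1], [7/3, -2/3, -1]].
P = TN⁻¹ = [[20, 11, 11], [16, 2, 0]] · [[-1/6, 1/3, 0], [-5/3, 1/3, 1], [7/3, -2/3, -1]] = [[4, 3, 0], [-6, 6, 2]].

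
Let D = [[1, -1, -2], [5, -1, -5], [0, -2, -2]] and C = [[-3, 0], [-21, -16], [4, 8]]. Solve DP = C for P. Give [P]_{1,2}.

-4

D is on the left of P, so left-multiply by D⁻¹: P = D⁻¹C.
D has determinant 2; D⁻¹ = [[-4, 1, 3/2], [5, -1, -5/2], [-5, 1, 2]].
P = D⁻¹C = [[-4, 1, 3/2], [5, -1, -5/2], [-5, 1, 2]] · [[-3, 0], [-21, -16], [4, 8]] = [[-3, -4], [-4, -4], [2, 0]].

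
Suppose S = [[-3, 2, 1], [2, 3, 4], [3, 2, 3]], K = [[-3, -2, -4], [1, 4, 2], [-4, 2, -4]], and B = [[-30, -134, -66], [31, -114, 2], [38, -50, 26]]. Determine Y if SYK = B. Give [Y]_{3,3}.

Left-multiply by S⁻¹ and right-multiply by K⁻¹: Y = S⁻¹BK⁻¹.
det S = 4, so S⁻¹ = [[1/4, -1, 5/4], [3/2, -3, 7/2], [-5/4, 3, -13/4]].
det K = -4, so K⁻¹ = [[5, 4, -3], [1, 1, -1/2], [-9/2, -7/2, 5/2]].
S⁻¹B = [[9, 18, 14], [-5, -34, -14], [7, -12, 4]].
Y = (S⁻¹B)K⁻¹ = [[0, 5, -1], [4, -5, -3], [5, 2, -5]].

-5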